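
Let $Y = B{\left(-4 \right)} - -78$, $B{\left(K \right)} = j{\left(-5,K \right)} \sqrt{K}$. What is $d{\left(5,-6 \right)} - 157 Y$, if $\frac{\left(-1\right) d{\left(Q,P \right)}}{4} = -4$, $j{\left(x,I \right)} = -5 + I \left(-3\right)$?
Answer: $-12230 - 2198 i \approx -12230.0 - 2198.0 i$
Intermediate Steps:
$j{\left(x,I \right)} = -5 - 3 I$
$B{\left(K \right)} = \sqrt{K} \left(-5 - 3 K\right)$ ($B{\left(K \right)} = \left(-5 - 3 K\right) \sqrt{K} = \sqrt{K} \left(-5 - 3 K\right)$)
$d{\left(Q,P \right)} = 16$ ($d{\left(Q,P \right)} = \left(-4\right) \left(-4\right) = 16$)
$Y = 78 + 14 i$ ($Y = \sqrt{-4} \left(-5 - -12\right) - -78 = 2 i \left(-5 + 12\right) + 78 = 2 i 7 + 78 = 14 i + 78 = 78 + 14 i \approx 78.0 + 14.0 i$)
$d{\left(5,-6 \right)} - 157 Y = 16 - 157 \left(78 + 14 i\right) = 16 - \left(12246 + 2198 i\right) = -12230 - 2198 i$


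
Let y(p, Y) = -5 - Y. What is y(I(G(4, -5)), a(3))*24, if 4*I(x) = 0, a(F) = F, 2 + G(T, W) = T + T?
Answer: -192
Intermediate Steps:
G(T, W) = -2 + 2*T (G(T, W) = -2 + (T + T) = -2 + 2*T)
I(x) = 0 (I(x) = (¼)*0 = 0)
y(I(G(4, -5)), a(3))*24 = (-5 - 1*3)*24 = (-5 - 3)*24 = -8*24 = -192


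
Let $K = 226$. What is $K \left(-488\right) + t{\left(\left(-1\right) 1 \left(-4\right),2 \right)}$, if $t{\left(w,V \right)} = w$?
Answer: $-110284$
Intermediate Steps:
$K \left(-488\right) + t{\left(\left(-1\right) 1 \left(-4\right),2 \right)} = 226 \left(-488\right) + \left(-1\right) 1 \left(-4\right) = -110288 - -4 = -110288 + 4 = -110284$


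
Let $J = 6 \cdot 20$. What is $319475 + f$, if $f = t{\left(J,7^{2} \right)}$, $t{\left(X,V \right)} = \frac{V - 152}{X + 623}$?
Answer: $\frac{237369822}{743} \approx 3.1948 \cdot 10^{5}$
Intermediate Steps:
$J = 120$
$t{\left(X,V \right)} = \frac{-152 + V}{623 + X}$
$f = - \frac{103}{743}$ ($f = \frac{-152 + 7^{2}}{623 + 120} = \frac{-152 + 49}{743} = \frac{1}{743} \left(-103\right) = - \frac{103}{743} \approx -0.13863$)
$319475 + f = 319475 - \frac{103}{743} = \frac{237369822}{743}$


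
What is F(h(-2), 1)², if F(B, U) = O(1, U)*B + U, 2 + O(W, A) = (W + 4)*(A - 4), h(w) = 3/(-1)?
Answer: 2704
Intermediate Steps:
h(w) = -3 (h(w) = 3*(-1) = -3)
O(W, A) = -2 + (-4 + A)*(4 + W) (O(W, A) = -2 + (W + 4)*(A - 4) = -2 + (4 + W)*(-4 + A) = -2 + (-4 + A)*(4 + W))
F(B, U) = U + B*(-22 + 5*U) (F(B, U) = (-18 - 4*1 + 4*U + U*1)*B + U = (-18 - 4 + 4*U + U)*B + U = (-22 + 5*U)*B + U = B*(-22 + 5*U) + U = U + B*(-22 + 5*U))
F(h(-2), 1)² = (1 - 3*(-22 + 5*1))² = (1 - 3*(-22 + 5))² = (1 - 3*(-17))² = (1 + 51)² = 52² = 2704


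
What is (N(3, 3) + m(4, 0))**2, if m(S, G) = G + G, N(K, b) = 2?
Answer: 4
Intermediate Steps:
m(S, G) = 2*G
(N(3, 3) + m(4, 0))**2 = (2 + 2*0)**2 = (2 + 0)**2 = 2**2 = 4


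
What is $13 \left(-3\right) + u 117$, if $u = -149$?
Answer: $-17472$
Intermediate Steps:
$13 \left(-3\right) + u 117 = 13 \left(-3\right) - 17433 = -39 - 17433 = -17472$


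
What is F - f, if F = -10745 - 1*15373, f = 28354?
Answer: -54472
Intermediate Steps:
F = -26118 (F = -10745 - 15373 = -26118)
F - f = -26118 - 1*28354 = -26118 - 28354 = -54472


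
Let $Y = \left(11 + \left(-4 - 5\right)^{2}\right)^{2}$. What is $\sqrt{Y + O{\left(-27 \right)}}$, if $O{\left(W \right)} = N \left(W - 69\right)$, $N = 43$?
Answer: $4 \sqrt{271} \approx 65.848$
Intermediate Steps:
$O{\left(W \right)} = -2967 + 43 W$ ($O{\left(W \right)} = 43 \left(W - 69\right) = 43 \left(-69 + W\right) = -2967 + 43 W$)
$Y = 8464$ ($Y = \left(11 + \left(-9\right)^{2}\right)^{2} = \left(11 + 81\right)^{2} = 92^{2} = 8464$)
$\sqrt{Y + O{\left(-27 \right)}} = \sqrt{8464 + \left(-2967 + 43 \left(-27\right)\right)} = \sqrt{8464 - 4128} = \sqrt{4336} = 4 \sqrt{271}$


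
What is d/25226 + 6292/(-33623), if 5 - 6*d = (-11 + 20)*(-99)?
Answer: -230551436/1272260697 ≈ -0.18121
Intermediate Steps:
d = 448/3 (d = 5/6 - (-11 + 20)*(-99)/6 = 5/6 - 3*(-99)/2 = 5/6 - 1/6*(-891) = 5/6 + 297/2 = 448/3 ≈ 149.33)
d/25226 + 6292/(-33623) = (448/3)/25226 + 6292/(-33623) = (448/3)*(1/25226) + 6292*(-1/33623) = 224/37839 - 6292/33623 = -230551436/1272260697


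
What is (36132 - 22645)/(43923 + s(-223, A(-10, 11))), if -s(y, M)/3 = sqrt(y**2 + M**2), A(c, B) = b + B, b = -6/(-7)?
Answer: 9675695183/31503424677 + 94409*sqrt(2443610)/31503424677 ≈ 0.31182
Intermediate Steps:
b = 6/7 (b = -6*(-1/7) = 6/7 ≈ 0.85714)
A(c, B) = 6/7 + B
s(y, M) = -3*sqrt(M**2 + y**2) (s(y, M) = -3*sqrt(y**2 + M**2) = -3*sqrt(M**2 + y**2))
(36132 - 22645)/(43923 + s(-223, A(-10, 11))) = (36132 - 22645)/(43923 - 3*sqrt((6/7 + 11)**2 + (-223)**2)) = 13487/(43923 - 3*sqrt((83/7)**2 + 49729)) = 13487/(43923 - 3*sqrt(6889/49 + 49729)) = 13487/(43923 - 3*sqrt(2443610)/7)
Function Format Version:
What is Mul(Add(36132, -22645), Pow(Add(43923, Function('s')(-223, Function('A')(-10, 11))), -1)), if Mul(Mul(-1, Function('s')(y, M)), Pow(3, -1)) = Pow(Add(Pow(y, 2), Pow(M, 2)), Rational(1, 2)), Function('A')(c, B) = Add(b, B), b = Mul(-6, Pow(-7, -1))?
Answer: Add(Rational(9675695183, 31503424677), Mul(Rational(94409, 31503424677), Pow(2443610, Rational(1, 2)))) ≈ 0.31182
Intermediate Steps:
b = Rational(6, 7) (b = Mul(-6, Rational(-1, 7)) = Rational(6, 7) ≈ 0.85714)
Function('A')(c, B) = Add(Rational(6, 7), B)
Function('s')(y, M) = Mul(-3, Pow(Add(Pow(M, 2), Pow(y, 2)), Rational(1, 2))) (Function('s')(y, M) = Mul(-3, Pow(Add(Pow(y, 2), Pow(M, 2)), Rational(1, 2))) = Mul(-3, Pow(Add(Pow(M, 2), Pow(y, 2)), Rational(1, 2))))
Mul(Add(36132, -22645), Pow(Add(43923, Function('s')(-223, Function('A')(-10, 11))), -1)) = Mul(Add(36132, -22645), Pow(Add(43923, Mul(-3, Pow(Add(Pow(Add(Rational(6, 7), 11), 2), Pow(-223, 2)), Rational(1, 2)))), -1)) = Mul(13487, Pow(Add(43923, Mul(-3, Pow(Add(Pow(Rational(83, 7), 2), 49729), Rational(1, 2)))), -1)) = Mul(13487, Pow(Add(43923, Mul(-3, Pow(Add(Rational(6889, 49), 49729), Rational(1, 2)))), -1)) = Mul(13487, Pow(Add(43923, Mul(-3, Pow(Rational(2443610, 49), Rational(1, 2)))), -1)) = Mul(13487, Pow(Add(43923, Mul(-3, Mul(Rational(1, 7), Pow(2443610, Rational(1, 2))))), -1)) = Mul(13487, Pow(Add(43923, Mul(Rational(-3, 7), Pow(2443610, Rational(1, 2)))), -1))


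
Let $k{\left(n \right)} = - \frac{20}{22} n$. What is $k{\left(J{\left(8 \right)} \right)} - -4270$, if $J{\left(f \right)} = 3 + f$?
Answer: $4260$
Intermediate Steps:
$k{\left(n \right)} = - \frac{10 n}{11}$ ($k{\left(n \right)} = \left(-20\right) \frac{1}{22} n = - \frac{10 n}{11}$)
$k{\left(J{\left(8 \right)} \right)} - -4270 = - \frac{10 \left(3 + 8\right)}{11} - -4270 = \left(- \frac{10}{11}\right) 11 + 4270 = -10 + 4270 = 4260$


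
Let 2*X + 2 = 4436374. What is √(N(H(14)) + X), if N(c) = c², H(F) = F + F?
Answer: 13*√13130 ≈ 1489.6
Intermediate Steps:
X = 2218186 (X = -1 + (½)*4436374 = -1 + 2218187 = 2218186)
H(F) = 2*F
√(N(H(14)) + X) = √((2*14)² + 2218186) = √(28² + 2218186) = √(784 + 2218186) = √2218970 = 13*√13130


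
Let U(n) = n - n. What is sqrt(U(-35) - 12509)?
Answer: I*sqrt(12509) ≈ 111.84*I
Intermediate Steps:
U(n) = 0
sqrt(U(-35) - 12509) = sqrt(0 - 12509) = sqrt(-12509) = I*sqrt(12509)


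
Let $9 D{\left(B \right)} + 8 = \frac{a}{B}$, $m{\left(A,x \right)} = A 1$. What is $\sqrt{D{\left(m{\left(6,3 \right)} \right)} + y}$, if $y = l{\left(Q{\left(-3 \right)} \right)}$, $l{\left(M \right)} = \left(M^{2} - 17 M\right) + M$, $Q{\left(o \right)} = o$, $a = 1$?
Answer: $\frac{\sqrt{18186}}{18} \approx 7.492$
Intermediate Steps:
$m{\left(A,x \right)} = A$
$D{\left(B \right)} = - \frac{8}{9} + \frac{1}{9 B}$ ($D{\left(B \right)} = - \frac{8}{9} + \frac{1 \frac{1}{B}}{9} = - \frac{8}{9} + \frac{1}{9 B}$)
$l{\left(M \right)} = M^{2} - 16 M$
$y = 57$ ($y = - 3 \left(-16 - 3\right) = \left(-3\right) \left(-19\right) = 57$)
$\sqrt{D{\left(m{\left(6,3 \right)} \right)} + y} = \sqrt{\frac{1 - 48}{9 \cdot 6} + 57} = \sqrt{\frac{1}{9} \cdot \frac{1}{6} \left(1 - 48\right) + 57} = \sqrt{\frac{1}{9} \cdot \frac{1}{6} \left(-47\right) + 57} = \sqrt{- \frac{47}{54} + 57} = \sqrt{\frac{3031}{54}} = \frac{\sqrt{18186}}{18}$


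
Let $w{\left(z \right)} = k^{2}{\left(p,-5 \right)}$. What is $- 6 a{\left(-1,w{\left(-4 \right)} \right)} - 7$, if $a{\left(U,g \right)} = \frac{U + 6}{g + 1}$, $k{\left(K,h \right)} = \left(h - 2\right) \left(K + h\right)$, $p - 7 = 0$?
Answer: $- \frac{1409}{197} \approx -7.1523$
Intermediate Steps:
$p = 7$ ($p = 7 + 0 = 7$)
$k{\left(K,h \right)} = \left(-2 + h\right) \left(K + h\right)$
$w{\left(z \right)} = 196$ ($w{\left(z \right)} = \left(\left(-5\right)^{2} - 14 - -10 + 7 \left(-5\right)\right)^{2} = \left(25 - 14 + 10 - 35\right)^{2} = \left(-14\right)^{2} = 196$)
$a{\left(U,g \right)} = \frac{6 + U}{1 + g}$
$- 6 a{\left(-1,w{\left(-4 \right)} \right)} - 7 = - 6 \frac{6 - 1}{1 + 196} - 7 = - 6 \cdot \frac{1}{197} \cdot 5 - 7 = \left(-6\right) \frac{5}{197} - 7 = - \frac{30}{197} - 7 = - \frac{1409}{197}$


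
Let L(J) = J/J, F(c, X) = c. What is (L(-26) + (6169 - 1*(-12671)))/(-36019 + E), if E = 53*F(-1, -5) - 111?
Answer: -18841/36183 ≈ -0.52071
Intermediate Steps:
L(J) = 1
E = -164 (E = 53*(-1) - 111 = -53 - 111 = -164)
(L(-26) + (6169 - 1*(-12671)))/(-36019 + E) = (1 + (6169 - 1*(-12671)))/(-36019 - 164) = (1 + (6169 + 12671))/(-36183) = (1 + 18840)*(-1/36183) = 18841*(-1/36183) = -18841/36183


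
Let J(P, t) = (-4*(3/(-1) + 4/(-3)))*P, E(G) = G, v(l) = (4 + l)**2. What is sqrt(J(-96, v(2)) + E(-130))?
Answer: I*sqrt(1794) ≈ 42.356*I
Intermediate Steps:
J(P, t) = 52*P/3 (J(P, t) = (-4*(3*(-1) + 4*(-1/3)))*P = (-4*(-3 - 4/3))*P = (-4*(-13/3))*P = 52*P/3)
sqrt(J(-96, v(2)) + E(-130)) = sqrt((52/3)*(-96) - 130) = sqrt(-1664 - 130) = sqrt(-1794) = I*sqrt(1794)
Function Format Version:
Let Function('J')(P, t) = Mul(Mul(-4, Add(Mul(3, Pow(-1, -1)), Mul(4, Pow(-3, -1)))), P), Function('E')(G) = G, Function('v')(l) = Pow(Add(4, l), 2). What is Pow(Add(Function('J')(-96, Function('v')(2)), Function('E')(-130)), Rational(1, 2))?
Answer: Mul(I, Pow(1794, Rational(1, 2))) ≈ Mul(42.356, I)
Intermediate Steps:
Function('J')(P, t) = Mul(Rational(52, 3), P) (Function('J')(P, t) = Mul(Mul(-4, Add(Mul(3, -1), Mul(4, Rational(-1, 3)))), P) = Mul(Mul(-4, Add(-3, Rational(-4, 3))), P) = Mul(Mul(-4, Rational(-13, 3)), P) = Mul(Rational(52, 3), P))
Pow(Add(Function('J')(-96, Function('v')(2)), Function('E')(-130)), Rational(1, 2)) = Pow(Add(Mul(Rational(52, 3), -96), -130), Rational(1, 2)) = Pow(Add(-1664, -130), Rational(1, 2)) = Pow(-1794, Rational(1, 2)) = Mul(I, Pow(1794, Rational(1, 2)))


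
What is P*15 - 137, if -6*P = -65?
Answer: 51/2 ≈ 25.500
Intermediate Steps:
P = 65/6 (P = -⅙*(-65) = 65/6 ≈ 10.833)
P*15 - 137 = (65/6)*15 - 137 = 325/2 - 137 = 51/2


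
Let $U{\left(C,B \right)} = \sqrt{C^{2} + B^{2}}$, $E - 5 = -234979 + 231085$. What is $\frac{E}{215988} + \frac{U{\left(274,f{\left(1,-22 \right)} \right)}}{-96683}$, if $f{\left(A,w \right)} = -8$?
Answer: $- \frac{3889}{215988} - \frac{34 \sqrt{65}}{96683} \approx -0.020841$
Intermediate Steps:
$E = -3889$ ($E = 5 + \left(-234979 + 231085\right) = 5 - 3894 = -3889$)
$U{\left(C,B \right)} = \sqrt{B^{2} + C^{2}}$
$\frac{E}{215988} + \frac{U{\left(274,f{\left(1,-22 \right)} \right)}}{-96683} = - \frac{3889}{215988} + \frac{\sqrt{\left(-8\right)^{2} + 274^{2}}}{-96683} = \left(-3889\right) \frac{1}{215988} + \sqrt{64 + 75076} \left(- \frac{1}{96683}\right) = - \frac{3889}{215988} + \sqrt{75140} \left(- \frac{1}{96683}\right) = - \frac{3889}{215988} + 34 \sqrt{65} \left(- \frac{1}{96683}\right) = - \frac{3889}{215988} - \frac{34 \sqrt{65}}{96683}$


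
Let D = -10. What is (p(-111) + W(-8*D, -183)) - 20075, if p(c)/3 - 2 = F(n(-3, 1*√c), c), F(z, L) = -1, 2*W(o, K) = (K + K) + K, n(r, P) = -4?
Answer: -40693/2 ≈ -20347.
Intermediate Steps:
W(o, K) = 3*K/2 (W(o, K) = ((K + K) + K)/2 = (2*K + K)/2 = (3*K)/2 = 3*K/2)
p(c) = 3 (p(c) = 6 + 3*(-1) = 6 - 3 = 3)
(p(-111) + W(-8*D, -183)) - 20075 = (3 + (3/2)*(-183)) - 20075 = (3 - 549/2) - 20075 = -543/2 - 20075 = -40693/2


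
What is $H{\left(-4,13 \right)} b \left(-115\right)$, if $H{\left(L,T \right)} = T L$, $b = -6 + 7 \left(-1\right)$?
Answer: $-77740$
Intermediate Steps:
$b = -13$ ($b = -6 - 7 = -13$)
$H{\left(L,T \right)} = L T$
$H{\left(-4,13 \right)} b \left(-115\right) = \left(-4\right) 13 \left(-13\right) \left(-115\right) = \left(-52\right) \left(-13\right) \left(-115\right) = 676 \left(-115\right) = -77740$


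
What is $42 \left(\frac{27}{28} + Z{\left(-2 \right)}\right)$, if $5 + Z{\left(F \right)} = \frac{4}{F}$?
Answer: $- \frac{507}{2} \approx -253.5$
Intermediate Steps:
$Z{\left(F \right)} = -5 + \frac{4}{F}$
$42 \left(\frac{27}{28} + Z{\left(-2 \right)}\right) = 42 \left(\frac{27}{28} - \left(5 - \frac{4}{-2}\right)\right) = 42 \left(27 \cdot \frac{1}{28} + \left(-5 + 4 \left(- \frac{1}{2}\right)\right)\right) = 42 \left(\frac{27}{28} - 7\right) = 42 \left(- \frac{169}{28}\right) = - \frac{507}{2}$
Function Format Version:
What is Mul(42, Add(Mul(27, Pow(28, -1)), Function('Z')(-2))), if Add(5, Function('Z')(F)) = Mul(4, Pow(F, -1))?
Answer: Rational(-507, 2) ≈ -253.50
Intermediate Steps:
Function('Z')(F) = Add(-5, Mul(4, Pow(F, -1)))
Mul(42, Add(Mul(27, Pow(28, -1)), Function('Z')(-2))) = Mul(42, Add(Mul(27, Pow(28, -1)), Add(-5, Mul(4, Pow(-2, -1))))) = Mul(42, Add(Mul(27, Rational(1, 28)), Add(-5, Mul(4, Rational(-1, 2))))) = Mul(42, Add(Rational(27, 28), Add(-5, -2))) = Mul(42, Add(Rational(27, 28), -7)) = Mul(42, Rational(-169, 28)) = Rational(-507, 2)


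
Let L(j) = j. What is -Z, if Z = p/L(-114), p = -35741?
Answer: -35741/114 ≈ -313.52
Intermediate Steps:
Z = 35741/114 (Z = -35741/(-114) = -35741*(-1/114) = 35741/114 ≈ 313.52)
-Z = -1*35741/114 = -35741/114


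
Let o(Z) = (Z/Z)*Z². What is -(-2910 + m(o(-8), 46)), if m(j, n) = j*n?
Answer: -34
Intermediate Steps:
o(Z) = Z² (o(Z) = 1*Z² = Z²)
-(-2910 + m(o(-8), 46)) = -(-2910 + (-8)²*46) = -(-2910 + 64*46) = -(-2910 + 2944) = -1*34 = -34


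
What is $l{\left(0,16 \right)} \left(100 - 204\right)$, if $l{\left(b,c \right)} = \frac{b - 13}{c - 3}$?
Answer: $104$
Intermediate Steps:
$l{\left(b,c \right)} = \frac{-13 + b}{-3 + c}$
$l{\left(0,16 \right)} \left(100 - 204\right) = \frac{-13 + 0}{-3 + 16} \left(100 - 204\right) = \frac{1}{13} \left(-13\right) \left(-104\right) = \left(-1\right) \left(-104\right) = 104$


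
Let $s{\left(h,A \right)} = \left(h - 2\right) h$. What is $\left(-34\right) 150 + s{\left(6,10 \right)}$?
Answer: $-5076$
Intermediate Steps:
$s{\left(h,A \right)} = h \left(-2 + h\right)$ ($s{\left(h,A \right)} = \left(-2 + h\right) h = h \left(-2 + h\right)$)
$\left(-34\right) 150 + s{\left(6,10 \right)} = \left(-34\right) 150 + 6 \left(-2 + 6\right) = -5100 + 6 \cdot 4 = -5100 + 24 = -5076$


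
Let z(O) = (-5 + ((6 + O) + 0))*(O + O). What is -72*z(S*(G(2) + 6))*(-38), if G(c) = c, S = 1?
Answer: 393984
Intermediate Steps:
z(O) = 2*O*(1 + O) (z(O) = (-5 + (6 + O))*(2*O) = (1 + O)*(2*O) = 2*O*(1 + O))
-72*z(S*(G(2) + 6))*(-38) = -144*1*(2 + 6)*(1 + 1*(2 + 6))*(-38) = -144*1*8*(1 + 1*8)*(-38) = -144*8*(1 + 8)*(-38) = -144*8*9*(-38) = -72*144*(-38) = -10368*(-38) = 393984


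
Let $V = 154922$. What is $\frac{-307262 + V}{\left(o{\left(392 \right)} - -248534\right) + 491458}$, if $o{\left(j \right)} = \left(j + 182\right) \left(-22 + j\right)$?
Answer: $- \frac{38085}{238093} \approx -0.15996$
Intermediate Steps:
$o{\left(j \right)} = \left(-22 + j\right) \left(182 + j\right)$ ($o{\left(j \right)} = \left(182 + j\right) \left(-22 + j\right) = \left(-22 + j\right) \left(182 + j\right)$)
$\frac{-307262 + V}{\left(o{\left(392 \right)} - -248534\right) + 491458} = \frac{-307262 + 154922}{\left(\left(-4004 + 392^{2} + 160 \cdot 392\right) - -248534\right) + 491458} = - \frac{152340}{\left(\left(-4004 + 153664 + 62720\right) + 248534\right) + 491458} = - \frac{152340}{\left(212380 + 248534\right) + 491458} = - \frac{152340}{460914 + 491458} = - \frac{152340}{952372} = \left(-152340\right) \frac{1}{952372} = - \frac{38085}{238093}$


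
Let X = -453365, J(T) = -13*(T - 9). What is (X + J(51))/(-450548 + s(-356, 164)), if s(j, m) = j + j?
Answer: 453911/451260 ≈ 1.0059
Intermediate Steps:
s(j, m) = 2*j
J(T) = 117 - 13*T (J(T) = -13*(-9 + T) = 117 - 13*T)
(X + J(51))/(-450548 + s(-356, 164)) = (-453365 + (117 - 13*51))/(-450548 + 2*(-356)) = (-453365 + (117 - 663))/(-450548 - 712) = (-453365 - 546)/(-451260) = -453911*(-1/451260) = 453911/451260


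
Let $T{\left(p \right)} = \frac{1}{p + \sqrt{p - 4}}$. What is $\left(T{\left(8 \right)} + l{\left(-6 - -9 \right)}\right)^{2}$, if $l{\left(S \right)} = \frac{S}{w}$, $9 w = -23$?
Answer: $\frac{61009}{52900} \approx 1.1533$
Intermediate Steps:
$w = - \frac{23}{9}$ ($w = \frac{1}{9} \left(-23\right) = - \frac{23}{9} \approx -2.5556$)
$T{\left(p \right)} = \frac{1}{p + \sqrt{-4 + p}}$
$l{\left(S \right)} = - \frac{9 S}{23}$ ($l{\left(S \right)} = \frac{S}{- \frac{23}{9}} = S \left(- \frac{9}{23}\right) = - \frac{9 S}{23}$)
$\left(T{\left(8 \right)} + l{\left(-6 - -9 \right)}\right)^{2} = \left(\frac{1}{8 + \sqrt{-4 + 8}} - \frac{9 \left(-6 - -9\right)}{23}\right)^{2} = \left(\frac{1}{8 + \sqrt{4}} - \frac{9 \left(-6 + 9\right)}{23}\right)^{2} = \left(\frac{1}{8 + 2} - \frac{27}{23}\right)^{2} = \left(\frac{1}{10} - \frac{27}{23}\right)^{2} = \left(- \frac{247}{230}\right)^{2} = \frac{61009}{52900}$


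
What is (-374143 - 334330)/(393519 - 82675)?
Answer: -708473/310844 ≈ -2.2792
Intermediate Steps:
(-374143 - 334330)/(393519 - 82675) = -708473/310844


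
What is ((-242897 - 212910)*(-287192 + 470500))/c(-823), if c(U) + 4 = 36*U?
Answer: 20888267389/7408 ≈ 2.8197e+6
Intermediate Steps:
c(U) = -4 + 36*U
((-242897 - 212910)*(-287192 + 470500))/c(-823) = ((-242897 - 212910)*(-287192 + 470500))/(-4 + 36*(-823)) = (-455807*183308)/(-4 - 29628) = -83553069556/(-29632) = -83553069556*(-1/29632) = 20888267389/7408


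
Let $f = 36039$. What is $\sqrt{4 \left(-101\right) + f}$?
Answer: $\sqrt{35635} \approx 188.77$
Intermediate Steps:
$\sqrt{4 \left(-101\right) + f} = \sqrt{4 \left(-101\right) + 36039} = \sqrt{-404 + 36039} = \sqrt{35635}$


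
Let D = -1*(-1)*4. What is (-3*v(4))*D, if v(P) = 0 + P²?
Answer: -192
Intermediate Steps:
D = 4 (D = 1*4 = 4)
v(P) = P²
(-3*v(4))*D = -3*4²*4 = -3*16*4 = -48*4 = -192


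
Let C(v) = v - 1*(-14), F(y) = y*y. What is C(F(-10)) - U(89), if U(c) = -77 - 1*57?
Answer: 248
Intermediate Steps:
U(c) = -134 (U(c) = -77 - 57 = -134)
F(y) = y²
C(v) = 14 + v (C(v) = v + 14 = 14 + v)
C(F(-10)) - U(89) = (14 + (-10)²) - 1*(-134) = (14 + 100) + 134 = 114 + 134 = 248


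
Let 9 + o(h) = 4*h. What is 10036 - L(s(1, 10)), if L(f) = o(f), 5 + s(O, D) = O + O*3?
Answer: 10049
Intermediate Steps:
o(h) = -9 + 4*h
s(O, D) = -5 + 4*O (s(O, D) = -5 + (O + O*3) = -5 + (O + 3*O) = -5 + 4*O)
L(f) = -9 + 4*f
10036 - L(s(1, 10)) = 10036 - (-9 + 4*(-5 + 4*1)) = 10036 - (-9 + 4*(-5 + 4)) = 10036 - (-9 + 4*(-1)) = 10036 - (-9 - 4) = 10036 - 1*(-13) = 10036 + 13 = 10049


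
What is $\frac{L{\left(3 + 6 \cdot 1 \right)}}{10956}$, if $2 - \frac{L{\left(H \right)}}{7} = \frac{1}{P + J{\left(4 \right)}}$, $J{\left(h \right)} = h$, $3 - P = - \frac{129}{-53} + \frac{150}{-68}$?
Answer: $\frac{39557}{33424017} \approx 0.0011835$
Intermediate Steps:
$P = \frac{4995}{1802}$ ($P = 3 - \left(- \frac{129}{-53} + \frac{150}{-68}\right) = 3 - \left(\left(-129\right) \left(- \frac{1}{53}\right) + 150 \left(- \frac{1}{68}\right)\right) = 3 - \left(\frac{129}{53} - \frac{75}{34}\right) = 3 - \frac{411}{1802} = \frac{4995}{1802} \approx 2.7719$)
$L{\left(H \right)} = \frac{158228}{12203}$ ($L{\left(H \right)} = 14 - \frac{7}{\frac{4995}{1802} + 4} = 14 - \frac{7}{\frac{12203}{1802}} = 14 - \frac{12614}{12203} = \frac{158228}{12203}$)
$\frac{L{\left(3 + 6 \cdot 1 \right)}}{10956} = \frac{158228}{12203 \cdot 10956} = \frac{158228}{12203} \cdot \frac{1}{10956} = \frac{39557}{33424017}$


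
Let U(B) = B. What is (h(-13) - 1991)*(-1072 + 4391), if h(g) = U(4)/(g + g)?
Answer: -85912315/13 ≈ -6.6086e+6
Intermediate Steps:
h(g) = 2/g (h(g) = 4/(g + g) = 4/(2*g) = (1/(2*g))*4 = 2/g)
(h(-13) - 1991)*(-1072 + 4391) = (2/(-13) - 1991)*(-1072 + 4391) = (2*(-1/13) - 1991)*3319 = (-2/13 - 1991)*3319 = -25885/13*3319 = -85912315/13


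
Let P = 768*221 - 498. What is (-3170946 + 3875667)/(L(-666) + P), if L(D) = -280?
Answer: 704721/168950 ≈ 4.1712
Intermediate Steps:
P = 169230 (P = 169728 - 498 = 169230)
(-3170946 + 3875667)/(L(-666) + P) = (-3170946 + 3875667)/(-280 + 169230) = 704721/168950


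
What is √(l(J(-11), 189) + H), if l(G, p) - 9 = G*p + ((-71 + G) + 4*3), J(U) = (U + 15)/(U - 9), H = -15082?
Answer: I*√15170 ≈ 123.17*I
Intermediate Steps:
J(U) = (15 + U)/(-9 + U)
l(G, p) = -50 + G + G*p (l(G, p) = 9 + (G*p + ((-71 + G) + 4*3)) = 9 + (G*p + ((-71 + G) + 12)) = 9 + (G*p + (-59 + G)) = 9 + (-59 + G + G*p) = -50 + G + G*p)
√(l(J(-11), 189) + H) = √((-50 + (15 - 11)/(-9 - 11) + ((15 - 11)/(-9 - 11))*189) - 15082) = √((-50 + 4/(-20) + (4/(-20))*189) - 15082) = √((-50 - 1/20*4 - 1/20*4*189) - 15082) = √((-50 - ⅕ - ⅕*189) - 15082) = √((-50 - ⅕ - 189/5) - 15082) = √(-88 - 15082) = √(-15170) = I*√15170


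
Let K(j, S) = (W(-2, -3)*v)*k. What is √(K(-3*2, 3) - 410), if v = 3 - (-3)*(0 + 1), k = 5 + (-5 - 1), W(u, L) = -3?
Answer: 14*I*√2 ≈ 19.799*I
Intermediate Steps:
k = -1 (k = 5 - 6 = -1)
v = 6 (v = 3 - (-3) = 3 - 1*(-3) = 3 + 3 = 6)
K(j, S) = 18 (K(j, S) = -3*6*(-1) = -18*(-1) = 18)
√(K(-3*2, 3) - 410) = √(18 - 410) = √(-392) = 14*I*√2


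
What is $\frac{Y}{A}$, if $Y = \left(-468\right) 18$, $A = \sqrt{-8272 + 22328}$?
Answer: $- \frac{2106 \sqrt{3514}}{1757} \approx -71.054$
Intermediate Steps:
$A = 2 \sqrt{3514}$ ($A = \sqrt{14056} = 2 \sqrt{3514} \approx 118.56$)
$Y = -8424$
$\frac{Y}{A} = - \frac{8424}{2 \sqrt{3514}} = - 8424 \frac{\sqrt{3514}}{7028} = - \frac{2106 \sqrt{3514}}{1757}$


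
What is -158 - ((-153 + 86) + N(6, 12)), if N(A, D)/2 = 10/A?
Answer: -283/3 ≈ -94.333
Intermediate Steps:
N(A, D) = 20/A (N(A, D) = 2*(10/A) = 20/A)
-158 - ((-153 + 86) + N(6, 12)) = -158 - ((-153 + 86) + 20/6) = -158 - (-67 + 20*(⅙)) = -158 - (-67 + 10/3) = -158 - 1*(-191/3) = -158 + 191/3 = -283/3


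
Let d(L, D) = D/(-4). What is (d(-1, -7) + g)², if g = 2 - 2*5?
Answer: 625/16 ≈ 39.063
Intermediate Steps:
d(L, D) = -D/4 (d(L, D) = D*(-¼) = -D/4)
g = -8 (g = 2 - 10 = -8)
(d(-1, -7) + g)² = (-¼*(-7) - 8)² = (7/4 - 8)² = (-25/4)² = 625/16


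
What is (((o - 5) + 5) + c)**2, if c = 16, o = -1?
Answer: 225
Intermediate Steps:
(((o - 5) + 5) + c)**2 = (((-1 - 5) + 5) + 16)**2 = ((-6 + 5) + 16)**2 = (-1 + 16)**2 = 15**2 = 225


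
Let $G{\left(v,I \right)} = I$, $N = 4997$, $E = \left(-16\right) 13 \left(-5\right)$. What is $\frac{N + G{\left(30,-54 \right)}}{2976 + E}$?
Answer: $\frac{4943}{4016} \approx 1.2308$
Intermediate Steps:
$E = 1040$ ($E = \left(-208\right) \left(-5\right) = 1040$)
$\frac{N + G{\left(30,-54 \right)}}{2976 + E} = \frac{4997 - 54}{2976 + 1040} = \frac{4943}{4016}$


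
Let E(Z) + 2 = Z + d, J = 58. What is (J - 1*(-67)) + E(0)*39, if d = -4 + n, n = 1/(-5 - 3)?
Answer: -911/8 ≈ -113.88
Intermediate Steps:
n = -⅛ (n = 1/(-8) = -⅛ ≈ -0.12500)
d = -33/8 (d = -4 - ⅛ = -33/8 ≈ -4.1250)
E(Z) = -49/8 + Z (E(Z) = -2 + (Z - 33/8) = -2 + (-33/8 + Z) = -49/8 + Z)
(J - 1*(-67)) + E(0)*39 = (58 - 1*(-67)) + (-49/8 + 0)*39 = (58 + 67) - 49/8*39 = 125 - 1911/8 = -911/8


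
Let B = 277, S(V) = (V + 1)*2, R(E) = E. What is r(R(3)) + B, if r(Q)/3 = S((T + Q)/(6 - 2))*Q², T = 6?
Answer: 905/2 ≈ 452.50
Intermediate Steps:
S(V) = 2 + 2*V (S(V) = (1 + V)*2 = 2 + 2*V)
r(Q) = 3*Q²*(5 + Q/2) (r(Q) = 3*((2 + 2*((6 + Q)/(6 - 2)))*Q²) = 3*((2 + 2*((6 + Q)/4))*Q²) = 3*((2 + 2*((6 + Q)*(¼)))*Q²) = 3*((2 + 2*(3/2 + Q/4))*Q²) = 3*((2 + (3 + Q/2))*Q²) = 3*((5 + Q/2)*Q²) = 3*(Q²*(5 + Q/2)) = 3*Q²*(5 + Q/2))
r(R(3)) + B = (3/2)*3²*(10 + 3) + 277 = (3/2)*9*13 + 277 = 351/2 + 277 = 905/2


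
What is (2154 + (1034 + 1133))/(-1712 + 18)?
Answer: -4321/1694 ≈ -2.5508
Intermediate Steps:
(2154 + (1034 + 1133))/(-1712 + 18) = (2154 + 2167)/(-1694) = 4321*(-1/1694) = -4321/1694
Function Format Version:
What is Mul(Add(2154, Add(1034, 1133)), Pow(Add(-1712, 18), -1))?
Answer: Rational(-4321, 1694) ≈ -2.5508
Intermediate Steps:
Mul(Add(2154, Add(1034, 1133)), Pow(Add(-1712, 18), -1)) = Mul(Add(2154, 2167), Pow(-1694, -1)) = Mul(4321, Rational(-1, 1694)) = Rational(-4321, 1694)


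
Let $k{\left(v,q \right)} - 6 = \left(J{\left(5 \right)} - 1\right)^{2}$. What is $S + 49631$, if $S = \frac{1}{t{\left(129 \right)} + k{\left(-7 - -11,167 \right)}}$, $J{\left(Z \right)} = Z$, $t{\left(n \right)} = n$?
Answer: $\frac{7494282}{151} \approx 49631.0$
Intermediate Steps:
$k{\left(v,q \right)} = 22$ ($k{\left(v,q \right)} = 6 + \left(5 - 1\right)^{2} = 6 + 4^{2} = 6 + 16 = 22$)
$S = \frac{1}{151}$ ($S = \frac{1}{129 + 22} = \frac{1}{151} \approx 0.0066225$)
$S + 49631 = \frac{1}{151} + 49631 = \frac{7494282}{151}$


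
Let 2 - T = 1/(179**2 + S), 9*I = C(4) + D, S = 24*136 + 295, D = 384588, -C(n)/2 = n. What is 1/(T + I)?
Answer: 320400/13691688791 ≈ 2.3401e-5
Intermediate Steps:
C(n) = -2*n
S = 3559 (S = 3264 + 295 = 3559)
I = 384580/9 (I = (-2*4 + 384588)/9 = (-8 + 384588)/9 = (1/9)*384580 = 384580/9 ≈ 42731.)
T = 71199/35600 (T = 2 - 1/(179**2 + 3559) = 2 - 1/(32041 + 3559) = 2 - 1/35600 = 71199/35600 ≈ 2.0000)
1/(T + I) = 1/(71199/35600 + 384580/9) = 1/(13691688791/320400) = 320400/13691688791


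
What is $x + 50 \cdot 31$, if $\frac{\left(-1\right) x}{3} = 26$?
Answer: $1472$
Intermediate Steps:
$x = -78$ ($x = \left(-3\right) 26 = -78$)
$x + 50 \cdot 31 = -78 + 50 \cdot 31 = -78 + 1550 = 1472$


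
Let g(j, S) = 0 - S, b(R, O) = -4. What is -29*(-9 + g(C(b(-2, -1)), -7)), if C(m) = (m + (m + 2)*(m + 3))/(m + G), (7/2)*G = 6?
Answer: 58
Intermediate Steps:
G = 12/7 (G = (2/7)*6 = 12/7 ≈ 1.7143)
C(m) = (m + (2 + m)*(3 + m))/(12/7 + m) (C(m) = (m + (m + 2)*(m + 3))/(m + 12/7) = (m + (2 + m)*(3 + m))/(12/7 + m))
g(j, S) = -S
-29*(-9 + g(C(b(-2, -1)), -7)) = -29*(-9 - 1*(-7)) = -29*(-9 + 7) = -29*(-2) = 58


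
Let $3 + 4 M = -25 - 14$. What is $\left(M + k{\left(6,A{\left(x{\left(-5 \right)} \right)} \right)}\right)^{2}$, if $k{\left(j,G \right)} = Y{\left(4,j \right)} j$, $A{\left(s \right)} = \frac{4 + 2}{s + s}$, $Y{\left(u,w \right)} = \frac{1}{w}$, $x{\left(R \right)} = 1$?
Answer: $\frac{361}{4} \approx 90.25$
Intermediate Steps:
$A{\left(s \right)} = \frac{3}{s}$ ($A{\left(s \right)} = \frac{6}{2 s} = 6 \frac{1}{2 s} = \frac{3}{s}$)
$M = - \frac{21}{2}$ ($M = - \frac{3}{4} + \frac{-25 - 14}{4} = - \frac{3}{4} + \frac{1}{4} \left(-39\right) = - \frac{3}{4} - \frac{39}{4} = - \frac{21}{2} \approx -10.5$)
$k{\left(j,G \right)} = 1$ ($k{\left(j,G \right)} = \frac{j}{j} = 1$)
$\left(M + k{\left(6,A{\left(x{\left(-5 \right)} \right)} \right)}\right)^{2} = \left(- \frac{21}{2} + 1\right)^{2} = \left(- \frac{19}{2}\right)^{2} = \frac{361}{4}$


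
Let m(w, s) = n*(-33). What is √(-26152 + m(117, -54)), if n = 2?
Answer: I*√26218 ≈ 161.92*I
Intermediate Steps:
m(w, s) = -66 (m(w, s) = 2*(-33) = -66)
√(-26152 + m(117, -54)) = √(-26152 - 66) = √(-26218) = I*√26218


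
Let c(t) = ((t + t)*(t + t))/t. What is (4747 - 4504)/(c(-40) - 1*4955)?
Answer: -81/1705 ≈ -0.047507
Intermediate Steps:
c(t) = 4*t (c(t) = ((2*t)*(2*t))/t = (4*t²)/t = 4*t)
(4747 - 4504)/(c(-40) - 1*4955) = (4747 - 4504)/(4*(-40) - 1*4955) = 243/(-160 - 4955) = 243/(-5115) = 243*(-1/5115) = -81/1705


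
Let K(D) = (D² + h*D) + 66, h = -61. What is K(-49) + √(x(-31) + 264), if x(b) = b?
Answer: 5456 + √233 ≈ 5471.3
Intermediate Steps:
K(D) = 66 + D² - 61*D (K(D) = (D² - 61*D) + 66 = 66 + D² - 61*D)
K(-49) + √(x(-31) + 264) = (66 + (-49)² - 61*(-49)) + √(-31 + 264) = (66 + 2401 + 2989) + √233 = 5456 + √233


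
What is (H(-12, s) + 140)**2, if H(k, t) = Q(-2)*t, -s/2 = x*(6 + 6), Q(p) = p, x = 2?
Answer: 55696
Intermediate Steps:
s = -48 (s = -4*(6 + 6) = -4*12 = -2*24 = -48)
H(k, t) = -2*t
(H(-12, s) + 140)**2 = (-2*(-48) + 140)**2 = (96 + 140)**2 = 236**2 = 55696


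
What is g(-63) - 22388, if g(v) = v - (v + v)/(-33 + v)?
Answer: -359237/16 ≈ -22452.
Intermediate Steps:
g(v) = v - 2*v/(-33 + v)
g(-63) - 22388 = -63*(-35 - 63)/(-33 - 63) - 22388 = -63*(-98)/(-96) - 22388 = -63*(-1/96)*(-98) - 22388 = -1029/16 - 22388 = -359237/16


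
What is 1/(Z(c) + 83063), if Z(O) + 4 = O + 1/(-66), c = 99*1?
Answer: 66/5488427 ≈ 1.2025e-5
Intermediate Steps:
c = 99
Z(O) = -265/66 + O (Z(O) = -4 + (O + 1/(-66)) = -4 + (O - 1/66) = -4 + (-1/66 + O) = -265/66 + O)
1/(Z(c) + 83063) = 1/((-265/66 + 99) + 83063) = 1/(6269/66 + 83063) = 1/(5488427/66) = 66/5488427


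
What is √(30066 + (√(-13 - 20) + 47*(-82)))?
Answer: √(26212 + I*√33) ≈ 161.9 + 0.018*I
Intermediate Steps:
√(30066 + (√(-13 - 20) + 47*(-82))) = √(30066 + (√(-33) - 3854)) = √(30066 + (I*√33 - 3854)) = √(30066 + (-3854 + I*√33)) = √(26212 + I*√33)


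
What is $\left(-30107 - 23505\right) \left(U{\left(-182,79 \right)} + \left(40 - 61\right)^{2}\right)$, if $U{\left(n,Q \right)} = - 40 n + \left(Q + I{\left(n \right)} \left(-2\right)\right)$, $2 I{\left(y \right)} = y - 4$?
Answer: $-428145432$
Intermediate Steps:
$I{\left(y \right)} = -2 + \frac{y}{2}$ ($I{\left(y \right)} = \frac{y - 4}{2} = \frac{-4 + y}{2} = -2 + \frac{y}{2}$)
$U{\left(n,Q \right)} = 4 + Q - 41 n$ ($U{\left(n,Q \right)} = - 40 n + \left(Q + \left(-2 + \frac{n}{2}\right) \left(-2\right)\right) = - 40 n - \left(-4 + n - Q\right) = - 40 n + \left(4 + Q - n\right) = 4 + Q - 41 n$)
$\left(-30107 - 23505\right) \left(U{\left(-182,79 \right)} + \left(40 - 61\right)^{2}\right) = \left(-30107 - 23505\right) \left(\left(4 + 79 - -7462\right) + \left(40 - 61\right)^{2}\right) = - 53612 \left(\left(4 + 79 + 7462\right) + \left(-21\right)^{2}\right) = - 53612 \left(7545 + 441\right) = \left(-53612\right) 7986 = -428145432$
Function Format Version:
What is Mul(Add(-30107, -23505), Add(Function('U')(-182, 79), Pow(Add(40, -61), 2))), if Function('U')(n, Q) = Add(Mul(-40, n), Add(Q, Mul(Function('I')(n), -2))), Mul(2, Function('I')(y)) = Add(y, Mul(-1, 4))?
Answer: -428145432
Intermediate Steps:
Function('I')(y) = Add(-2, Mul(Rational(1, 2), y)) (Function('I')(y) = Mul(Rational(1, 2), Add(y, Mul(-1, 4))) = Mul(Rational(1, 2), Add(y, -4)) = Mul(Rational(1, 2), Add(-4, y)) = Add(-2, Mul(Rational(1, 2), y)))
Function('U')(n, Q) = Add(4, Q, Mul(-41, n)) (Function('U')(n, Q) = Add(Mul(-40, n), Add(Q, Mul(Add(-2, Mul(Rational(1, 2), n)), -2))) = Add(Mul(-40, n), Add(Q, Add(4, Mul(-1, n)))) = Add(Mul(-40, n), Add(4, Q, Mul(-1, n))) = Add(4, Q, Mul(-41, n)))
Mul(Add(-30107, -23505), Add(Function('U')(-182, 79), Pow(Add(40, -61), 2))) = Mul(Add(-30107, -23505), Add(Add(4, 79, Mul(-41, -182)), Pow(Add(40, -61), 2))) = Mul(-53612, Add(Add(4, 79, 7462), Pow(-21, 2))) = Mul(-53612, Add(7545, 441)) = Mul(-53612, 7986) = -428145432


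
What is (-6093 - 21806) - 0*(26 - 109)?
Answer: -27899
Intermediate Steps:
(-6093 - 21806) - 0*(26 - 109) = -27899 - 0*(-83) = -27899 - 1*0 = -27899 + 0 = -27899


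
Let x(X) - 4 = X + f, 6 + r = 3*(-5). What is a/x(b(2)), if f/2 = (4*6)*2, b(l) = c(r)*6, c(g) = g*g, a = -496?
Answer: -248/1373 ≈ -0.18063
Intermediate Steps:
r = -21 (r = -6 + 3*(-5) = -6 - 15 = -21)
c(g) = g**2
b(l) = 2646 (b(l) = (-21)**2*6 = 441*6 = 2646)
f = 96 (f = 2*((4*6)*2) = 2*(24*2) = 2*48 = 96)
x(X) = 100 + X (x(X) = 4 + (X + 96) = 4 + (96 + X) = 100 + X)
a/x(b(2)) = -496/(100 + 2646) = -496/2746 = -496*1/2746 = -248/1373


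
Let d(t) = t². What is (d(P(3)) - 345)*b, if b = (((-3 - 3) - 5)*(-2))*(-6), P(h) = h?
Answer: 44352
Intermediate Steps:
b = -132 (b = ((-6 - 5)*(-2))*(-6) = -11*(-2)*(-6) = 22*(-6) = -132)
(d(P(3)) - 345)*b = (3² - 345)*(-132) = (9 - 345)*(-132) = -336*(-132) = 44352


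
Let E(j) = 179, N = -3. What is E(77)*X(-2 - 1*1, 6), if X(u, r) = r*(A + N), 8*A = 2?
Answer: -5907/2 ≈ -2953.5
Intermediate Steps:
A = 1/4 (A = (1/8)*2 = 1/4 ≈ 0.25000)
X(u, r) = -11*r/4 (X(u, r) = r*(1/4 - 3) = r*(-11/4) = -11*r/4)
E(77)*X(-2 - 1*1, 6) = 179*(-11/4*6) = 179*(-33/2) = -5907/2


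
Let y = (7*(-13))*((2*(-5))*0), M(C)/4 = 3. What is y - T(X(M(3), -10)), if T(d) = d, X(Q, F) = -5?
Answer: 5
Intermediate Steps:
M(C) = 12 (M(C) = 4*3 = 12)
y = 0 (y = -(-910)*0 = -91*0 = 0)
y - T(X(M(3), -10)) = 0 - 1*(-5) = 0 + 5 = 5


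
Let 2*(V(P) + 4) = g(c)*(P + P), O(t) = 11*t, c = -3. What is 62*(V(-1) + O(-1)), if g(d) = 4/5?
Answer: -4898/5 ≈ -979.60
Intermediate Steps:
g(d) = 4/5 (g(d) = 4*(1/5) = 4/5)
V(P) = -4 + 4*P/5 (V(P) = -4 + (4*(P + P)/5)/2 = -4 + (4*(2*P)/5)/2 = -4 + (8*P/5)/2 = -4 + 4*P/5)
62*(V(-1) + O(-1)) = 62*((-4 + (4/5)*(-1)) + 11*(-1)) = 62*((-4 - 4/5) - 11) = 62*(-24/5 - 11) = 62*(-79/5) = -4898/5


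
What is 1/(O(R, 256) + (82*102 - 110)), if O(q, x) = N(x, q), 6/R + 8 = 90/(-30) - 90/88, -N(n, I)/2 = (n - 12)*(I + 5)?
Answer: 529/3204438 ≈ 0.00016508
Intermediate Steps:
N(n, I) = -2*(-12 + n)*(5 + I) (N(n, I) = -2*(n - 12)*(I + 5) = -2*(-12 + n)*(5 + I))
R = -264/529 (R = 6/(-8 + (90/(-30) - 90/88)) = 6/(-8 + (90*(-1/30) - 90*1/88)) = 6/(-8 + (-3 - 45/44)) = 6/(-8 - 177/44) = 6/(-529/44) = 6*(-44/529) = -264/529 ≈ -0.49905)
O(q, x) = 120 - 10*x + 24*q - 2*q*x
1/(O(R, 256) + (82*102 - 110)) = 1/((120 - 10*256 + 24*(-264/529) - 2*(-264/529)*256) + (82*102 - 110)) = 1/((120 - 2560 - 6336/529 + 135168/529) + (8364 - 110)) = 1/(-1161928/529 + 8254) = 1/(3204438/529) = 529/3204438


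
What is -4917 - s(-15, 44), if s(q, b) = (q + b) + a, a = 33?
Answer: -4979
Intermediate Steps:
s(q, b) = 33 + b + q (s(q, b) = (q + b) + 33 = (b + q) + 33 = 33 + b + q)
-4917 - s(-15, 44) = -4917 - (33 + 44 - 15) = -4917 - 1*62 = -4917 - 62 = -4979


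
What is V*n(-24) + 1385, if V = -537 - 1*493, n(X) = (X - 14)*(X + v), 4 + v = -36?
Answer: -2503575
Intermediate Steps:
v = -40 (v = -4 - 36 = -40)
n(X) = (-40 + X)*(-14 + X) (n(X) = (X - 14)*(X - 40) = (-14 + X)*(-40 + X) = (-40 + X)*(-14 + X))
V = -1030 (V = -537 - 493 = -1030)
V*n(-24) + 1385 = -1030*(560 + (-24)² - 54*(-24)) + 1385 = -1030*(560 + 576 + 1296) + 1385 = -1030*2432 + 1385 = -2504960 + 1385 = -2503575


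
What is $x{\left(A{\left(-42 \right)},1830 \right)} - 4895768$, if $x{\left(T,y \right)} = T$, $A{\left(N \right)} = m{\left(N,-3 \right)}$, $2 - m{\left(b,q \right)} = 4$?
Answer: $-4895770$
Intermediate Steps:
$m{\left(b,q \right)} = -2$ ($m{\left(b,q \right)} = 2 - 4 = -2$)
$A{\left(N \right)} = -2$
$x{\left(A{\left(-42 \right)},1830 \right)} - 4895768 = -2 - 4895768 = -4895770$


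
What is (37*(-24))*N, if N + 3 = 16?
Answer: -11544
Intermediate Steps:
N = 13 (N = -3 + 16 = 13)
(37*(-24))*N = (37*(-24))*13 = -888*13 = -11544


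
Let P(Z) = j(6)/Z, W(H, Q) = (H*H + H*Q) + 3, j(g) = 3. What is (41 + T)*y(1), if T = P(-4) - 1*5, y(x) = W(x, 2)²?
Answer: 1269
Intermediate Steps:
W(H, Q) = 3 + H² + H*Q (W(H, Q) = (H² + H*Q) + 3 = 3 + H² + H*Q)
y(x) = (3 + x² + 2*x)² (y(x) = (3 + x² + x*2)² = (3 + x² + 2*x)²)
P(Z) = 3/Z
T = -23/4 (T = 3/(-4) - 1*5 = 3*(-¼) - 5 = -¾ - 5 = -23/4 ≈ -5.7500)
(41 + T)*y(1) = (41 - 23/4)*(3 + 1² + 2*1)² = 141*(3 + 1 + 2)²/4 = (141/4)*6² = (141/4)*36 = 1269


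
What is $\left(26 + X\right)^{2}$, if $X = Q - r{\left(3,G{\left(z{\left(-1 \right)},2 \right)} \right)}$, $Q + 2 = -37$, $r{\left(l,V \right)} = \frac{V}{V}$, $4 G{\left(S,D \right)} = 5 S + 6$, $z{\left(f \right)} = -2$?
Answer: $196$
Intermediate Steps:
$G{\left(S,D \right)} = \frac{3}{2} + \frac{5 S}{4}$ ($G{\left(S,D \right)} = \frac{5 S + 6}{4} = \frac{6 + 5 S}{4} = \frac{3}{2} + \frac{5 S}{4}$)
$r{\left(l,V \right)} = 1$
$Q = -39$ ($Q = -2 - 37 = -39$)
$X = -40$ ($X = -39 - 1 = -40$)
$\left(26 + X\right)^{2} = \left(26 - 40\right)^{2} = \left(-14\right)^{2} = 196$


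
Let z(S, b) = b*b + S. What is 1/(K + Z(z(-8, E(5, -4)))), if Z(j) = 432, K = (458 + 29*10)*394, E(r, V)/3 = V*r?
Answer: 1/295144 ≈ 3.3882e-6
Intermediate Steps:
E(r, V) = 3*V*r (E(r, V) = 3*(V*r) = 3*V*r)
K = 294712 (K = (458 + 290)*394 = 748*394 = 294712)
z(S, b) = S + b² (z(S, b) = b² + S = S + b²)
1/(K + Z(z(-8, E(5, -4)))) = 1/(294712 + 432) = 1/295144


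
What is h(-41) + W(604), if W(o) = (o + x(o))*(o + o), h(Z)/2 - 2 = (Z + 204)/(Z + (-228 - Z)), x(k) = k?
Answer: 166356389/114 ≈ 1.4593e+6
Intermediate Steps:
h(Z) = 42/19 - Z/114 (h(Z) = 4 + 2*((Z + 204)/(Z + (-228 - Z))) = 4 + 2*((204 + Z)/(-228)) = 4 + 2*((204 + Z)*(-1/228)) = 4 + 2*(-17/19 - Z/228) = 4 + (-34/19 - Z/114) = 42/19 - Z/114)
W(o) = 4*o**2 (W(o) = (o + o)*(o + o) = (2*o)*(2*o) = 4*o**2)
h(-41) + W(604) = (42/19 - 1/114*(-41)) + 4*604**2 = (42/19 + 41/114) + 4*364816 = 293/114 + 1459264 = 166356389/114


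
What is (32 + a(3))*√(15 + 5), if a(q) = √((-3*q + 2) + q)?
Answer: 4*√5*(16 + I) ≈ 143.11 + 8.9443*I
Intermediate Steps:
a(q) = √(2 - 2*q) (a(q) = √((2 - 3*q) + q) = √(2 - 2*q))
(32 + a(3))*√(15 + 5) = (32 + √(2 - 2*3))*√(15 + 5) = (32 + √(2 - 6))*√20 = (32 + √(-4))*(2*√5) = (32 + 2*I)*(2*√5) = 2*√5*(32 + 2*I)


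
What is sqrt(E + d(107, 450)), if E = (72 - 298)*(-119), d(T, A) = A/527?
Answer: 2*sqrt(1867370219)/527 ≈ 164.00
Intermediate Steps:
d(T, A) = A/527 (d(T, A) = A*(1/527) = A/527)
E = 26894 (E = -226*(-119) = 26894)
sqrt(E + d(107, 450)) = sqrt(26894 + (1/527)*450) = sqrt(26894 + 450/527) = sqrt(14173588/527) = 2*sqrt(1867370219)/527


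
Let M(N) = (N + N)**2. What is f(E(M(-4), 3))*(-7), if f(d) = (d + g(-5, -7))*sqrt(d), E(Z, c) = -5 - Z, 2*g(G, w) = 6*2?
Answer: 441*I*sqrt(69) ≈ 3663.2*I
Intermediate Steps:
g(G, w) = 6 (g(G, w) = (6*2)/2 = (1/2)*12 = 6)
M(N) = 4*N**2 (M(N) = (2*N)**2 = 4*N**2)
f(d) = sqrt(d)*(6 + d) (f(d) = (d + 6)*sqrt(d) = (6 + d)*sqrt(d) = sqrt(d)*(6 + d))
f(E(M(-4), 3))*(-7) = (sqrt(-5 - 4*(-4)**2)*(6 + (-5 - 4*(-4)**2)))*(-7) = (sqrt(-5 - 4*16)*(6 + (-5 - 4*16)))*(-7) = (sqrt(-5 - 1*64)*(6 + (-5 - 1*64)))*(-7) = (sqrt(-5 - 64)*(6 + (-5 - 64)))*(-7) = (sqrt(-69)*(6 - 69))*(-7) = ((I*sqrt(69))*(-63))*(-7) = -63*I*sqrt(69)*(-7) = 441*I*sqrt(69)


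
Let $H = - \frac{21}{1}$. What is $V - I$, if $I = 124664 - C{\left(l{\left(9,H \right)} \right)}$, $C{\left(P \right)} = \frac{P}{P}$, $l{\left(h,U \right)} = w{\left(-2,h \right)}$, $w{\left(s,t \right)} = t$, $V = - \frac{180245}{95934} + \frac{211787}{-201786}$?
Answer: $- \frac{1136205396160}{9114001} \approx -1.2467 \cdot 10^{5}$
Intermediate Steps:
$V = - \frac{26689497}{9114001}$ ($V = \left(-180245\right) \frac{1}{95934} + 211787 \left(- \frac{1}{201786}\right) = - \frac{3055}{1626} - \frac{211787}{201786} = - \frac{26689497}{9114001} \approx -2.9284$)
$H = -21$ ($H = \left(-21\right) 1 = -21$)
$l{\left(h,U \right)} = h$
$C{\left(P \right)} = 1$
$I = 124663$ ($I = 124664 - 1 = 124663$)
$V - I = - \frac{26689497}{9114001} - 124663 = - \frac{1136205396160}{9114001}$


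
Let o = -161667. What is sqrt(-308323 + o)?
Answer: I*sqrt(469990) ≈ 685.56*I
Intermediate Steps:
sqrt(-308323 + o) = sqrt(-308323 - 161667) = sqrt(-469990) = I*sqrt(469990)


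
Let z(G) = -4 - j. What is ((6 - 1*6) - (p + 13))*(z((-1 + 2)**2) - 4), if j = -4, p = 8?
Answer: 84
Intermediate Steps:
z(G) = 0 (z(G) = -4 - 1*(-4) = -4 + 4 = 0)
((6 - 1*6) - (p + 13))*(z((-1 + 2)**2) - 4) = ((6 - 1*6) - (8 + 13))*(0 - 4) = ((6 - 6) - 1*21)*(-4) = (0 - 21)*(-4) = -21*(-4) = 84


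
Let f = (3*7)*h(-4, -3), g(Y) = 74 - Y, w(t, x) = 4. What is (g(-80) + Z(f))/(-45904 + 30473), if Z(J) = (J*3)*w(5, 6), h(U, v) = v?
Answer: 602/15431 ≈ 0.039012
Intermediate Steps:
f = -63 (f = (3*7)*(-3) = 21*(-3) = -63)
Z(J) = 12*J (Z(J) = (J*3)*4 = (3*J)*4 = 12*J)
(g(-80) + Z(f))/(-45904 + 30473) = ((74 - 1*(-80)) + 12*(-63))/(-45904 + 30473) = ((74 + 80) - 756)/(-15431) = (154 - 756)*(-1/15431) = -602*(-1/15431) = 602/15431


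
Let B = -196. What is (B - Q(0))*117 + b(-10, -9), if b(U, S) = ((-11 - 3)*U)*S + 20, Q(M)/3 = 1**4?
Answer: -24523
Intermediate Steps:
Q(M) = 3 (Q(M) = 3*1**4 = 3*1 = 3)
b(U, S) = 20 - 14*S*U (b(U, S) = (-14*U)*S + 20 = -14*S*U + 20 = 20 - 14*S*U)
(B - Q(0))*117 + b(-10, -9) = (-196 - 1*3)*117 + (20 - 14*(-9)*(-10)) = (-196 - 3)*117 + (20 - 1260) = -199*117 - 1240 = -23283 - 1240 = -24523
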